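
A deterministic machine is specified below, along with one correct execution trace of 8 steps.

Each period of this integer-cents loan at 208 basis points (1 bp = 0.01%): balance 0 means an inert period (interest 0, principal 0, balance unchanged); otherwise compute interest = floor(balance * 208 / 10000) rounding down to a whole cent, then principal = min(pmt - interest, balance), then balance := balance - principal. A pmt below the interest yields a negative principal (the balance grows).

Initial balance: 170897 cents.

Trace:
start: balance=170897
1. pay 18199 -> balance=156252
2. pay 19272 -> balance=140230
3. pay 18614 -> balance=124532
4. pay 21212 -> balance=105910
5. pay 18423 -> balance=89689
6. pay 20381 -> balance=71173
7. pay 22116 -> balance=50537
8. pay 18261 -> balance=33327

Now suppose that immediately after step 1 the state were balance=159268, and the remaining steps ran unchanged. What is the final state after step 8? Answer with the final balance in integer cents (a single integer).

36809

state after step 1 := balance=159268
2. pay 19272 -> balance=143308
3. pay 18614 -> balance=127674
4. pay 21212 -> balance=109117
5. pay 18423 -> balance=92963
6. pay 20381 -> balance=74515
7. pay 22116 -> balance=53948
8. pay 18261 -> balance=36809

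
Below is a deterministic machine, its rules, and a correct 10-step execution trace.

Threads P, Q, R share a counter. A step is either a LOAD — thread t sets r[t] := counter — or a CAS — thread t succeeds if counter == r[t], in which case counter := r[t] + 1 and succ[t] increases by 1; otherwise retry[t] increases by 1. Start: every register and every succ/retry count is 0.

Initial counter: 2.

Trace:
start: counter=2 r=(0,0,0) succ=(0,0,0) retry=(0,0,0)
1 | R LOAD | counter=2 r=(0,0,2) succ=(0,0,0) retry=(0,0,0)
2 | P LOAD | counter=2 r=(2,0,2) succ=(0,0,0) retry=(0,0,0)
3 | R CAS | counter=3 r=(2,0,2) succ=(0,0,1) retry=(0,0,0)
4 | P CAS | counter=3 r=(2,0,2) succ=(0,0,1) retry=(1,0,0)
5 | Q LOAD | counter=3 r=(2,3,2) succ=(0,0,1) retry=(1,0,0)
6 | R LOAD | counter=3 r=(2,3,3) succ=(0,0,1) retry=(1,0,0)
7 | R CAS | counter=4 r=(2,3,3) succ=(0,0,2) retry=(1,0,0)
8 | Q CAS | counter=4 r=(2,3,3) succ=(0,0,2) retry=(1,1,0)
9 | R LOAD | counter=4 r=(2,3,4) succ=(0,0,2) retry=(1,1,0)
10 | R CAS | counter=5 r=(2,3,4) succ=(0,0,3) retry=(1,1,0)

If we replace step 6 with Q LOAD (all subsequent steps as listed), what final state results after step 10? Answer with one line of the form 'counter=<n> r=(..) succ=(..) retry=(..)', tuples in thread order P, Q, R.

(re-executing from step 6 with the substitution; state before step 6: counter=3 r=(2,3,2) succ=(0,0,1) retry=(1,0,0))
6 | Q LOAD | counter=3 r=(2,3,2) succ=(0,0,1) retry=(1,0,0)
7 | R CAS | counter=3 r=(2,3,2) succ=(0,0,1) retry=(1,0,1)
8 | Q CAS | counter=4 r=(2,3,2) succ=(0,1,1) retry=(1,0,1)
9 | R LOAD | counter=4 r=(2,3,4) succ=(0,1,1) retry=(1,0,1)
10 | R CAS | counter=5 r=(2,3,4) succ=(0,1,2) retry=(1,0,1)

counter=5 r=(2,3,4) succ=(0,1,2) retry=(1,0,1)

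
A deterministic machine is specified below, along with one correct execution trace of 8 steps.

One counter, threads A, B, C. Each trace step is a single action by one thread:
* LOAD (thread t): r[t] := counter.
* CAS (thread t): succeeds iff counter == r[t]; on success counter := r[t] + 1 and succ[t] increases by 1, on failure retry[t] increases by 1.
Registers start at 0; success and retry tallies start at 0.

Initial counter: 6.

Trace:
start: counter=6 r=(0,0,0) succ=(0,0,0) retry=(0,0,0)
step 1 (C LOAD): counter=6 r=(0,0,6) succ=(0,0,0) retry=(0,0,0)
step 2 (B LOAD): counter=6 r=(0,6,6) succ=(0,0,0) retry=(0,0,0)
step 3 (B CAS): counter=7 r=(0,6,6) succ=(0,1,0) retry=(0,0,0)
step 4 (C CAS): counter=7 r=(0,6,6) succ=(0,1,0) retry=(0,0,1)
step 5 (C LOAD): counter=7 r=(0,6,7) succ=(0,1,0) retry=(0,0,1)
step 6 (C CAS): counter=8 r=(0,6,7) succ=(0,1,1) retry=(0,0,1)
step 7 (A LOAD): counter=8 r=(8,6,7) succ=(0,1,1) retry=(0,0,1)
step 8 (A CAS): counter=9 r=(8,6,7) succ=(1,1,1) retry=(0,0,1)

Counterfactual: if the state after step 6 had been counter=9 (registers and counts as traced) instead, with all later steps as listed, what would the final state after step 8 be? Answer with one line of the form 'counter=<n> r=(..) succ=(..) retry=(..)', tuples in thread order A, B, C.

counter=10 r=(9,6,7) succ=(1,1,1) retry=(0,0,1)

state after step 6 := counter=9 r=(0,6,7) succ=(0,1,1) retry=(0,0,1)
step 7 (A LOAD): counter=9 r=(9,6,7) succ=(0,1,1) retry=(0,0,1)
step 8 (A CAS): counter=10 r=(9,6,7) succ=(1,1,1) retry=(0,0,1)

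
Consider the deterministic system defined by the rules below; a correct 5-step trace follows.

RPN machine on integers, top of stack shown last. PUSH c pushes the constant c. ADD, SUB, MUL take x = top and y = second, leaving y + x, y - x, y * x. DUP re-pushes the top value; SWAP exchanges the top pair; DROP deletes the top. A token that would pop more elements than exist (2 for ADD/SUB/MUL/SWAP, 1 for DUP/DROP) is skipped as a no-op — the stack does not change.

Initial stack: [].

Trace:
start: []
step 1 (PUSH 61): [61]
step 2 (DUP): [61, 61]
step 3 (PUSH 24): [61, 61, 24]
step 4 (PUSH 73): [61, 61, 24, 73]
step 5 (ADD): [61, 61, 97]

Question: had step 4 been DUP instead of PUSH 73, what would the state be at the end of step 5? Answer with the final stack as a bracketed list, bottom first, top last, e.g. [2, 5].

[61, 61, 48]

(re-executing from step 4 with the substitution; state before step 4: [61, 61, 24])
step 4 (DUP): [61, 61, 24, 24]
step 5 (ADD): [61, 61, 48]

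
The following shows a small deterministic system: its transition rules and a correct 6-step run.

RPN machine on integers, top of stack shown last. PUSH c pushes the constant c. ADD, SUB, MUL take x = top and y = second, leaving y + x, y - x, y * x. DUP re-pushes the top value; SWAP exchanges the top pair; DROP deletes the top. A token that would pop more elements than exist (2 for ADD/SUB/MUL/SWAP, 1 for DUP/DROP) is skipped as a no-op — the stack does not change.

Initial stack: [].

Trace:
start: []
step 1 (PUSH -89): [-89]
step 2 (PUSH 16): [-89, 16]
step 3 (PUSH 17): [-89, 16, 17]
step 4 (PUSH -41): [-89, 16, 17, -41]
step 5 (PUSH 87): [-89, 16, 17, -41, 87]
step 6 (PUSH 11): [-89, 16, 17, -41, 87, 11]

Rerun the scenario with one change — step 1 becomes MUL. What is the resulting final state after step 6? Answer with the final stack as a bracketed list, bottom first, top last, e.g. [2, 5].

(re-executing from step 1 with the substitution; state before step 1: [])
step 1 (MUL): []
step 2 (PUSH 16): [16]
step 3 (PUSH 17): [16, 17]
step 4 (PUSH -41): [16, 17, -41]
step 5 (PUSH 87): [16, 17, -41, 87]
step 6 (PUSH 11): [16, 17, -41, 87, 11]

[16, 17, -41, 87, 11]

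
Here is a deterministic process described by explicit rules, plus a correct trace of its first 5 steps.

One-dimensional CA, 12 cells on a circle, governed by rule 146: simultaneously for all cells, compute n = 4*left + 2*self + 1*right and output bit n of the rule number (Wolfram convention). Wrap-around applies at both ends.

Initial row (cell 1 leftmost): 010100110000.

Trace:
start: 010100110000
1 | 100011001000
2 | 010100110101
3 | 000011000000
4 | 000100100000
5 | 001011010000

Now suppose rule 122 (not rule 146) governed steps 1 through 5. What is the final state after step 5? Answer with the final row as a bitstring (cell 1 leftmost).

111111011111

(re-executing steps 1..5 under rule 122; state before step 1: 010100110000)
1 | 101011111000
2 | 010110001101
3 | 101111011110
4 | 011001110011
5 | 111111011111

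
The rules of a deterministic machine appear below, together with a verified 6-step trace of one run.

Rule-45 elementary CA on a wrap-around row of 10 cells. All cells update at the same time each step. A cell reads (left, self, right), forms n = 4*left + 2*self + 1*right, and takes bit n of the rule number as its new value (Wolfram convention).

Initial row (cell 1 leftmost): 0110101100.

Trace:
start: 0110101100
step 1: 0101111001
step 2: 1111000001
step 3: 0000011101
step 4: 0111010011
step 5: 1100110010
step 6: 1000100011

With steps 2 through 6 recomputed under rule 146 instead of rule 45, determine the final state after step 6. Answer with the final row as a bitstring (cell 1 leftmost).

(re-executing steps 2..6 under rule 146; state before step 2: 0101111001)
step 2: 0000110110
step 3: 0001000001
step 4: 1010100010
step 5: 0000010100
step 6: 0000100010

0000100010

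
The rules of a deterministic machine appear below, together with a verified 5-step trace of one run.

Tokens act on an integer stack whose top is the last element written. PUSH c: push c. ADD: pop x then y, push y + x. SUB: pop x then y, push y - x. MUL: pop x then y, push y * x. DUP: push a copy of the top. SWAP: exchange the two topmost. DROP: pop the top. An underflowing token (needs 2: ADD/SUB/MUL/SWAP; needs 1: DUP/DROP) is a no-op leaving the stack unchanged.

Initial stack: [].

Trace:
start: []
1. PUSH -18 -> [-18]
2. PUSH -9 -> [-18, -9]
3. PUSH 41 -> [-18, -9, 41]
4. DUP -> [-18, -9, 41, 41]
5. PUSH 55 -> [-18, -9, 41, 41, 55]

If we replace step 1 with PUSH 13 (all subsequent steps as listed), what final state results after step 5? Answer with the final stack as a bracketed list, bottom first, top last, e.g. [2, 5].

(re-executing from step 1 with the substitution; state before step 1: [])
1. PUSH 13 -> [13]
2. PUSH -9 -> [13, -9]
3. PUSH 41 -> [13, -9, 41]
4. DUP -> [13, -9, 41, 41]
5. PUSH 55 -> [13, -9, 41, 41, 55]

[13, -9, 41, 41, 55]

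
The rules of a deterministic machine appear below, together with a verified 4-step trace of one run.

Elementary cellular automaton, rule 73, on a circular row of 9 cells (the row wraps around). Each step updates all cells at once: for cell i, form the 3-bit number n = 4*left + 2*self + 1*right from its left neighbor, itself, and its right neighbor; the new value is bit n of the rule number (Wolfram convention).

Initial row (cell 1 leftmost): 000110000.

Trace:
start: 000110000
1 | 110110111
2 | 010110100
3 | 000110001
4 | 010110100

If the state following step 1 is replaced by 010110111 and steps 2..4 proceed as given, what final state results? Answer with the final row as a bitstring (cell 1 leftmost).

state after step 1 := 010110111
2 | 000110101
3 | 010110000
4 | 000110111

000110111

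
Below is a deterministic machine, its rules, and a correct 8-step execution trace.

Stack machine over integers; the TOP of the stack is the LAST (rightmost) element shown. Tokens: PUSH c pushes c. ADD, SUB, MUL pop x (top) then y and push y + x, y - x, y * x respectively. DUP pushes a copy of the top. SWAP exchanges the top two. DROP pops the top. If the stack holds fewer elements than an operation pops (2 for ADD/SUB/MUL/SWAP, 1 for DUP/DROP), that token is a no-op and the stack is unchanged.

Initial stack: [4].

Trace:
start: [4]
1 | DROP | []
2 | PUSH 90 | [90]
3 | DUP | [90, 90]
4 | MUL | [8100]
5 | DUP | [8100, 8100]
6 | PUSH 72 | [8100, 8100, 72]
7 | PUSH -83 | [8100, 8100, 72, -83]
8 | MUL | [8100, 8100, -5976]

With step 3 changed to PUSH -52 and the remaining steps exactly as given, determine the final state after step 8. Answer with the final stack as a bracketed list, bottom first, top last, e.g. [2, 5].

(re-executing from step 3 with the substitution; state before step 3: [90])
3 | PUSH -52 | [90, -52]
4 | MUL | [-4680]
5 | DUP | [-4680, -4680]
6 | PUSH 72 | [-4680, -4680, 72]
7 | PUSH -83 | [-4680, -4680, 72, -83]
8 | MUL | [-4680, -4680, -5976]

[-4680, -4680, -5976]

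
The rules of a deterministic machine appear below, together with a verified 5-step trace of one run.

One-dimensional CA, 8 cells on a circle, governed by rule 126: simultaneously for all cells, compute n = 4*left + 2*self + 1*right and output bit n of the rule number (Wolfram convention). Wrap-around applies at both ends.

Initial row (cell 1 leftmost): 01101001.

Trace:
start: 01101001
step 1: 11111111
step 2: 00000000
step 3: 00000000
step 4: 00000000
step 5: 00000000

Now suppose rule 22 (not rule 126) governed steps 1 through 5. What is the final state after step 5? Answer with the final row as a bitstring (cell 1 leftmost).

00001001

(re-executing steps 1..5 under rule 22; state before step 1: 01101001)
step 1: 00001111
step 2: 10010000
step 3: 11111001
step 4: 00000110
step 5: 00001001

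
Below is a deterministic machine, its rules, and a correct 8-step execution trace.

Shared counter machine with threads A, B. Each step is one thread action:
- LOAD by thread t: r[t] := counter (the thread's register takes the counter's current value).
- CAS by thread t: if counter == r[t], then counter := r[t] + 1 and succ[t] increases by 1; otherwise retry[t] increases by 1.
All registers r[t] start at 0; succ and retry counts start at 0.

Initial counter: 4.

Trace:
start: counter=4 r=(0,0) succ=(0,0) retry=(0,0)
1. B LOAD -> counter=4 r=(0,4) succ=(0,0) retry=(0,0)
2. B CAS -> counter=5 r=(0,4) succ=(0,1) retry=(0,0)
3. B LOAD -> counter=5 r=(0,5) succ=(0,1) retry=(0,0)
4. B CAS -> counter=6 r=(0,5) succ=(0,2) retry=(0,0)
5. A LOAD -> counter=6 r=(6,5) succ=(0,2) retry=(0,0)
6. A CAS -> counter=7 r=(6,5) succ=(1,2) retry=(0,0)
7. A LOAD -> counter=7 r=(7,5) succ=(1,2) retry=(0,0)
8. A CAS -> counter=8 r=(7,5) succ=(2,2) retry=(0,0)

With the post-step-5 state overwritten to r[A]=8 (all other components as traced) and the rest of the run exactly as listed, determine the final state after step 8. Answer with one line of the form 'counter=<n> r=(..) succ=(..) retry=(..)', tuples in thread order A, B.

state after step 5 := counter=6 r=(8,5) succ=(0,2) retry=(0,0)
6. A CAS -> counter=6 r=(8,5) succ=(0,2) retry=(1,0)
7. A LOAD -> counter=6 r=(6,5) succ=(0,2) retry=(1,0)
8. A CAS -> counter=7 r=(6,5) succ=(1,2) retry=(1,0)

counter=7 r=(6,5) succ=(1,2) retry=(1,0)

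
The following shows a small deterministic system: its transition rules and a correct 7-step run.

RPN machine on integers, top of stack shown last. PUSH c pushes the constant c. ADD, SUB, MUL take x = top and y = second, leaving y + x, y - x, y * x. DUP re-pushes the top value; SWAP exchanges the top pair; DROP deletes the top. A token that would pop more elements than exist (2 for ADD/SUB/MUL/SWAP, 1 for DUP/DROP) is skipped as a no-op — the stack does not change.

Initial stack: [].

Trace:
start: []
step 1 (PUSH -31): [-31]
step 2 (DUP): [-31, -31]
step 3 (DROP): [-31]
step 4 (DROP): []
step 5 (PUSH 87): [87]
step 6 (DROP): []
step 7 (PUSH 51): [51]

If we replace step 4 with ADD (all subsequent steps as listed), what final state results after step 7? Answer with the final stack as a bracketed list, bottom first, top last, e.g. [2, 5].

(re-executing from step 4 with the substitution; state before step 4: [-31])
step 4 (ADD): [-31]
step 5 (PUSH 87): [-31, 87]
step 6 (DROP): [-31]
step 7 (PUSH 51): [-31, 51]

[-31, 51]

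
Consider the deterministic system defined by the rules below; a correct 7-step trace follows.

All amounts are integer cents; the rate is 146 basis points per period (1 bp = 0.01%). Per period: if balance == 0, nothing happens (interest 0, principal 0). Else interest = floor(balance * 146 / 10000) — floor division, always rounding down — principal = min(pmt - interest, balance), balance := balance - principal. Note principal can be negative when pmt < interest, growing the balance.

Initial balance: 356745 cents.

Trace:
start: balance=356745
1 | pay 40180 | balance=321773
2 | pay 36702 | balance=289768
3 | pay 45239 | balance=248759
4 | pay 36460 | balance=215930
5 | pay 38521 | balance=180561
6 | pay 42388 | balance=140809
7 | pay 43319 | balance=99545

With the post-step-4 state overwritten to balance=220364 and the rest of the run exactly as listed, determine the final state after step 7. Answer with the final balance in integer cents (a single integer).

104176

state after step 4 := balance=220364
5 | pay 38521 | balance=185060
6 | pay 42388 | balance=145373
7 | pay 43319 | balance=104176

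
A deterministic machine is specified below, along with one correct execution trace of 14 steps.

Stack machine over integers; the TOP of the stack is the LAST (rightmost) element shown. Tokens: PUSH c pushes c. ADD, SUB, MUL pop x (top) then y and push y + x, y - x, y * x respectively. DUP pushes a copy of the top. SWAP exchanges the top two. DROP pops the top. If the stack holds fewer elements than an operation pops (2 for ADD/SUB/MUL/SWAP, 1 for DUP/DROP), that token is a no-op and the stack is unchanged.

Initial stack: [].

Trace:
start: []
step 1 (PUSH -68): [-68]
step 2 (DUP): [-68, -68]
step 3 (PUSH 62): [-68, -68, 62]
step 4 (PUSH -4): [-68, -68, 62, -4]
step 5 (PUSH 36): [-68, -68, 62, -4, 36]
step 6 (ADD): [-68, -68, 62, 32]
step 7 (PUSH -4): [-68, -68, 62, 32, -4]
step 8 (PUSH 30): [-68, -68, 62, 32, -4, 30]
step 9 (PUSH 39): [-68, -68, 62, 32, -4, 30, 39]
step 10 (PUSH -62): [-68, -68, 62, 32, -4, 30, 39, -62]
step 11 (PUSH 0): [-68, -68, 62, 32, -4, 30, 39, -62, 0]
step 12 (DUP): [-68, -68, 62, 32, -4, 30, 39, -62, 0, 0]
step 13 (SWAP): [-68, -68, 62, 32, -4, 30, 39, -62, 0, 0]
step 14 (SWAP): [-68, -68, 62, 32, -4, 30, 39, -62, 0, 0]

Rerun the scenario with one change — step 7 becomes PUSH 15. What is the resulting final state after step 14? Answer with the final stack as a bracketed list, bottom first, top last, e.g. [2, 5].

(re-executing from step 7 with the substitution; state before step 7: [-68, -68, 62, 32])
step 7 (PUSH 15): [-68, -68, 62, 32, 15]
step 8 (PUSH 30): [-68, -68, 62, 32, 15, 30]
step 9 (PUSH 39): [-68, -68, 62, 32, 15, 30, 39]
step 10 (PUSH -62): [-68, -68, 62, 32, 15, 30, 39, -62]
step 11 (PUSH 0): [-68, -68, 62, 32, 15, 30, 39, -62, 0]
step 12 (DUP): [-68, -68, 62, 32, 15, 30, 39, -62, 0, 0]
step 13 (SWAP): [-68, -68, 62, 32, 15, 30, 39, -62, 0, 0]
step 14 (SWAP): [-68, -68, 62, 32, 15, 30, 39, -62, 0, 0]

[-68, -68, 62, 32, 15, 30, 39, -62, 0, 0]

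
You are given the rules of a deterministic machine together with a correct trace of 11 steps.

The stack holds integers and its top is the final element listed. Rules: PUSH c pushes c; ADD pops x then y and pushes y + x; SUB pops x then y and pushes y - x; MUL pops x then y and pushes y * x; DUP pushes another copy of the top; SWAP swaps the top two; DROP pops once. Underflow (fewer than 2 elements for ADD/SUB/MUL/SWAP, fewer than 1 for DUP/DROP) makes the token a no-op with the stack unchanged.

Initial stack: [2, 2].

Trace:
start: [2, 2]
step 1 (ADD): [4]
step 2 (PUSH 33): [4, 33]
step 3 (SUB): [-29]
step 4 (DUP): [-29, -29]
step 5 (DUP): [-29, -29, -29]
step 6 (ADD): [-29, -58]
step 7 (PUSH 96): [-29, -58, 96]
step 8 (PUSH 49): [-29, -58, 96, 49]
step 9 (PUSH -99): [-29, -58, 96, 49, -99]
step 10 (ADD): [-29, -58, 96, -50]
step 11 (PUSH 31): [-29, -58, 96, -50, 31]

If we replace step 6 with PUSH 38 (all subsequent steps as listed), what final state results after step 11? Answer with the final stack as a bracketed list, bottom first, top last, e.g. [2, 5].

[-29, -29, -29, 38, 96, -50, 31]

(re-executing from step 6 with the substitution; state before step 6: [-29, -29, -29])
step 6 (PUSH 38): [-29, -29, -29, 38]
step 7 (PUSH 96): [-29, -29, -29, 38, 96]
step 8 (PUSH 49): [-29, -29, -29, 38, 96, 49]
step 9 (PUSH -99): [-29, -29, -29, 38, 96, 49, -99]
step 10 (ADD): [-29, -29, -29, 38, 96, -50]
step 11 (PUSH 31): [-29, -29, -29, 38, 96, -50, 31]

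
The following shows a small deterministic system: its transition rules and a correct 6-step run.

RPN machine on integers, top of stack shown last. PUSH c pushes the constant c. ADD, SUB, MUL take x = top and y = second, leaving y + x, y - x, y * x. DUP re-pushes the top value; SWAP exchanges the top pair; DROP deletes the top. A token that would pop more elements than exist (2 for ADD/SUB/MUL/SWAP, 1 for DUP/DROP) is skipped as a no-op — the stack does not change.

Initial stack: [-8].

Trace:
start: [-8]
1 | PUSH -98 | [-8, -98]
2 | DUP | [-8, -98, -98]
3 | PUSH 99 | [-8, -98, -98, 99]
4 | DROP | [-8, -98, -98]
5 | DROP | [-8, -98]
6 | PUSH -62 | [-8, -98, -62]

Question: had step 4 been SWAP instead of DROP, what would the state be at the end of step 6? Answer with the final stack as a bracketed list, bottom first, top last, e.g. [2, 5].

(re-executing from step 4 with the substitution; state before step 4: [-8, -98, -98, 99])
4 | SWAP | [-8, -98, 99, -98]
5 | DROP | [-8, -98, 99]
6 | PUSH -62 | [-8, -98, 99, -62]

[-8, -98, 99, -62]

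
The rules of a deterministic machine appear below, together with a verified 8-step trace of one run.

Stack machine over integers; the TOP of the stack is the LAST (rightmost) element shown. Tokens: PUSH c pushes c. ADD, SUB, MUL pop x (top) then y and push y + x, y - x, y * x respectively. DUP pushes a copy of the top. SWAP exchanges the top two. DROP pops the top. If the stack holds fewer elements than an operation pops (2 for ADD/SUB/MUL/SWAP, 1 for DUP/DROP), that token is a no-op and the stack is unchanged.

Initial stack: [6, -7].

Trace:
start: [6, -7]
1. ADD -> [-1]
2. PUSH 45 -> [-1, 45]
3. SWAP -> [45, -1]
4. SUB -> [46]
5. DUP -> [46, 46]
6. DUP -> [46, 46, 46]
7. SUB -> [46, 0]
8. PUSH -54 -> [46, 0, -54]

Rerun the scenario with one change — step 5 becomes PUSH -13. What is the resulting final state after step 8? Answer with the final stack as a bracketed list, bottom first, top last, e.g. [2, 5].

[46, 0, -54]

(re-executing from step 5 with the substitution; state before step 5: [46])
5. PUSH -13 -> [46, -13]
6. DUP -> [46, -13, -13]
7. SUB -> [46, 0]
8. PUSH -54 -> [46, 0, -54]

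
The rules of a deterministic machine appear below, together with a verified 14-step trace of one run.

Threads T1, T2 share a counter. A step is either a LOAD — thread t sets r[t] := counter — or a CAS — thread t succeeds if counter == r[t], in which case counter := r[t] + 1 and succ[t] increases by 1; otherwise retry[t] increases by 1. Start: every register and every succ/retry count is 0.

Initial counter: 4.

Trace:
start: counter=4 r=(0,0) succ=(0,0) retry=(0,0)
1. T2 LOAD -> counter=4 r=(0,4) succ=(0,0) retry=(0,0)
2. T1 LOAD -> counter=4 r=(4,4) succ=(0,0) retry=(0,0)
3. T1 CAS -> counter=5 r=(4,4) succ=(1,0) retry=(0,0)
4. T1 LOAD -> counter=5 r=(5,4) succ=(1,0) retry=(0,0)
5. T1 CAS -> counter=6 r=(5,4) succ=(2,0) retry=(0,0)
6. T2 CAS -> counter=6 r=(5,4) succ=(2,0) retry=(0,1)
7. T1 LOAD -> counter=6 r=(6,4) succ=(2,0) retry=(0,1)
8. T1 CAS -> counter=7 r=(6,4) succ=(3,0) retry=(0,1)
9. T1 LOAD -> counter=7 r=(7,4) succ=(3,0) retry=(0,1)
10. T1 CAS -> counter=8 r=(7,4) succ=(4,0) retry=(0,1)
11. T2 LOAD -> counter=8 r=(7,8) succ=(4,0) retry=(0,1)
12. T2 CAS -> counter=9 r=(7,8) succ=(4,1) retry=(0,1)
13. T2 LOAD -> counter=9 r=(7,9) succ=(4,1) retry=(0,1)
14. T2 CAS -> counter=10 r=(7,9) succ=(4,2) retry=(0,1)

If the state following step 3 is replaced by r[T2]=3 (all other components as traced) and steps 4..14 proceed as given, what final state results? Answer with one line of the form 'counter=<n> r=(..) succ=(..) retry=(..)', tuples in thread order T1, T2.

counter=10 r=(7,9) succ=(4,2) retry=(0,1)

state after step 3 := counter=5 r=(4,3) succ=(1,0) retry=(0,0)
4. T1 LOAD -> counter=5 r=(5,3) succ=(1,0) retry=(0,0)
5. T1 CAS -> counter=6 r=(5,3) succ=(2,0) retry=(0,0)
6. T2 CAS -> counter=6 r=(5,3) succ=(2,0) retry=(0,1)
7. T1 LOAD -> counter=6 r=(6,3) succ=(2,0) retry=(0,1)
8. T1 CAS -> counter=7 r=(6,3) succ=(3,0) retry=(0,1)
9. T1 LOAD -> counter=7 r=(7,3) succ=(3,0) retry=(0,1)
10. T1 CAS -> counter=8 r=(7,3) succ=(4,0) retry=(0,1)
11. T2 LOAD -> counter=8 r=(7,8) succ=(4,0) retry=(0,1)
12. T2 CAS -> counter=9 r=(7,8) succ=(4,1) retry=(0,1)
13. T2 LOAD -> counter=9 r=(7,9) succ=(4,1) retry=(0,1)
14. T2 CAS -> counter=10 r=(7,9) succ=(4,2) retry=(0,1)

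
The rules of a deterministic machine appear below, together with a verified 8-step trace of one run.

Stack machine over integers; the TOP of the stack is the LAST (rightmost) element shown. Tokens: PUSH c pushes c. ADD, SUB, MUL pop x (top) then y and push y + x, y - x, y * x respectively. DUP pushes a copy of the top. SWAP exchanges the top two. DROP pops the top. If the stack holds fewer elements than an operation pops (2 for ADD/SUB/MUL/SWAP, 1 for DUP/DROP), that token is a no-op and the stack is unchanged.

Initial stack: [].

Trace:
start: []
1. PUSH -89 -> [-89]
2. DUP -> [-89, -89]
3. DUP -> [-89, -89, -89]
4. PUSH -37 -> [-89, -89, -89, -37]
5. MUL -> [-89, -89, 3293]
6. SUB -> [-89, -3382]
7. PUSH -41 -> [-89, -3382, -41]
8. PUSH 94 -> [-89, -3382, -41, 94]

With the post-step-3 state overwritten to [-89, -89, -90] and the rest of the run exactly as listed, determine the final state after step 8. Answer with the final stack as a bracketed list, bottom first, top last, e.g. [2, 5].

[-89, -3419, -41, 94]

state after step 3 := [-89, -89, -90]
4. PUSH -37 -> [-89, -89, -90, -37]
5. MUL -> [-89, -89, 3330]
6. SUB -> [-89, -3419]
7. PUSH -41 -> [-89, -3419, -41]
8. PUSH 94 -> [-89, -3419, -41, 94]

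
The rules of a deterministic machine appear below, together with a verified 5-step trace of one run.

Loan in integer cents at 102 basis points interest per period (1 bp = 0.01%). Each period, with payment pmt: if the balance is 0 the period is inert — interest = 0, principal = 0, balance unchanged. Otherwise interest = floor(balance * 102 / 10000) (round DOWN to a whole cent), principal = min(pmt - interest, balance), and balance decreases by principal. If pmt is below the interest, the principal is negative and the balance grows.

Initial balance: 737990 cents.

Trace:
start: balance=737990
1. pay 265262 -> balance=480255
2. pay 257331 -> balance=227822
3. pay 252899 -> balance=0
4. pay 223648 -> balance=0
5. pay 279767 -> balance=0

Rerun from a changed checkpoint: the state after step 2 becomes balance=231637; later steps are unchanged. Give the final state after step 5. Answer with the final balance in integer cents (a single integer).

0

state after step 2 := balance=231637
3. pay 252899 -> balance=0
4. pay 223648 -> balance=0
5. pay 279767 -> balance=0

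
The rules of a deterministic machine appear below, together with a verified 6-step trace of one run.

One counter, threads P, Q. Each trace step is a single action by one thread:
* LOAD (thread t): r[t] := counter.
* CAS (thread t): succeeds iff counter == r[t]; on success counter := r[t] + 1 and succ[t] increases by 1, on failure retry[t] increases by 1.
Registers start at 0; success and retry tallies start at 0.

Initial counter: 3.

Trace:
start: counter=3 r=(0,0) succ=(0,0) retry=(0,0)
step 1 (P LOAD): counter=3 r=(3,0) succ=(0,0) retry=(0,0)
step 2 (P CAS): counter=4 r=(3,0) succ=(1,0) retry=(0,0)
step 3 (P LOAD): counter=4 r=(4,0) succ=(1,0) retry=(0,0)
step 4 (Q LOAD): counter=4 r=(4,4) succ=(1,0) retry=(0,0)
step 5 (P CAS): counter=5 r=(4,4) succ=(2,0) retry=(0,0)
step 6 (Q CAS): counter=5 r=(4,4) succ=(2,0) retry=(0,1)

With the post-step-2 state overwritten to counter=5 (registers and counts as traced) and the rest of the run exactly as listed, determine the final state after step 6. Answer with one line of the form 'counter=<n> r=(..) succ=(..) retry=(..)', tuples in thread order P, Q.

counter=6 r=(5,5) succ=(2,0) retry=(0,1)

state after step 2 := counter=5 r=(3,0) succ=(1,0) retry=(0,0)
step 3 (P LOAD): counter=5 r=(5,0) succ=(1,0) retry=(0,0)
step 4 (Q LOAD): counter=5 r=(5,5) succ=(1,0) retry=(0,0)
step 5 (P CAS): counter=6 r=(5,5) succ=(2,0) retry=(0,0)
step 6 (Q CAS): counter=6 r=(5,5) succ=(2,0) retry=(0,1)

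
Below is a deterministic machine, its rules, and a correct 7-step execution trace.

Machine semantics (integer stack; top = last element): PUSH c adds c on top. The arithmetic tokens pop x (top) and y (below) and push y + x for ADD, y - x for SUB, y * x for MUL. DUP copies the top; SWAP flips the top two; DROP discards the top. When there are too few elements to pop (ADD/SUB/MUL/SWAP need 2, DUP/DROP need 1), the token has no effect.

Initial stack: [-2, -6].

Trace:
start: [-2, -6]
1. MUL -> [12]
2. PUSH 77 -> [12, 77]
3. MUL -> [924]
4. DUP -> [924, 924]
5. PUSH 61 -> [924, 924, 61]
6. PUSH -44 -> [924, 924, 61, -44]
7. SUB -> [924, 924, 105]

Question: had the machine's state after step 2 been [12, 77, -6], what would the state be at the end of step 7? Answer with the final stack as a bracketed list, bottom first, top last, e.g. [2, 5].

[12, -462, -462, 105]

state after step 2 := [12, 77, -6]
3. MUL -> [12, -462]
4. DUP -> [12, -462, -462]
5. PUSH 61 -> [12, -462, -462, 61]
6. PUSH -44 -> [12, -462, -462, 61, -44]
7. SUB -> [12, -462, -462, 105]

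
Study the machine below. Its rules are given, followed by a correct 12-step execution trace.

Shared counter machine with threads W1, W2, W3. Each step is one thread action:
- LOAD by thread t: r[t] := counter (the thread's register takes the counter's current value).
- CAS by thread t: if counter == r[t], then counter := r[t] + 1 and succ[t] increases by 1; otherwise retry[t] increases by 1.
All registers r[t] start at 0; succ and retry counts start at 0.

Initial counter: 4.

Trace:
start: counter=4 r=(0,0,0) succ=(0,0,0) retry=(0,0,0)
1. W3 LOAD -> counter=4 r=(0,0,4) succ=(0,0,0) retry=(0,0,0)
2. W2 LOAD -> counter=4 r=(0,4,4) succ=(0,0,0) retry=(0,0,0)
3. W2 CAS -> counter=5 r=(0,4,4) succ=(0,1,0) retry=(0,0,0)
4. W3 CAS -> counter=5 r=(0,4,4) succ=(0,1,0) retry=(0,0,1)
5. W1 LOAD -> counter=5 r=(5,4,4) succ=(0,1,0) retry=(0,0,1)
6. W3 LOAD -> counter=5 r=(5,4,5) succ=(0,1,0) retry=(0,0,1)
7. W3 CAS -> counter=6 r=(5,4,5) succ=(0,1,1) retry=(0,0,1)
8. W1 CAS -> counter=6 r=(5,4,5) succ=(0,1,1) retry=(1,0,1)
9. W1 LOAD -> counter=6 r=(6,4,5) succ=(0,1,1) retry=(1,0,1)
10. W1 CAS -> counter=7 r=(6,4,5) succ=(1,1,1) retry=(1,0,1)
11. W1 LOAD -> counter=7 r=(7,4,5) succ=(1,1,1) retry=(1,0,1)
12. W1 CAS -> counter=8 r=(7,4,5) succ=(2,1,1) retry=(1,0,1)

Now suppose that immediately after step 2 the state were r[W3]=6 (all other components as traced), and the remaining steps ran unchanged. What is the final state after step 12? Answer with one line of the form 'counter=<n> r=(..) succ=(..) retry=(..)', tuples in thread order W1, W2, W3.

counter=8 r=(7,4,5) succ=(2,1,1) retry=(1,0,1)

state after step 2 := counter=4 r=(0,4,6) succ=(0,0,0) retry=(0,0,0)
3. W2 CAS -> counter=5 r=(0,4,6) succ=(0,1,0) retry=(0,0,0)
4. W3 CAS -> counter=5 r=(0,4,6) succ=(0,1,0) retry=(0,0,1)
5. W1 LOAD -> counter=5 r=(5,4,6) succ=(0,1,0) retry=(0,0,1)
6. W3 LOAD -> counter=5 r=(5,4,5) succ=(0,1,0) retry=(0,0,1)
7. W3 CAS -> counter=6 r=(5,4,5) succ=(0,1,1) retry=(0,0,1)
8. W1 CAS -> counter=6 r=(5,4,5) succ=(0,1,1) retry=(1,0,1)
9. W1 LOAD -> counter=6 r=(6,4,5) succ=(0,1,1) retry=(1,0,1)
10. W1 CAS -> counter=7 r=(6,4,5) succ=(1,1,1) retry=(1,0,1)
11. W1 LOAD -> counter=7 r=(7,4,5) succ=(1,1,1) retry=(1,0,1)
12. W1 CAS -> counter=8 r=(7,4,5) succ=(2,1,1) retry=(1,0,1)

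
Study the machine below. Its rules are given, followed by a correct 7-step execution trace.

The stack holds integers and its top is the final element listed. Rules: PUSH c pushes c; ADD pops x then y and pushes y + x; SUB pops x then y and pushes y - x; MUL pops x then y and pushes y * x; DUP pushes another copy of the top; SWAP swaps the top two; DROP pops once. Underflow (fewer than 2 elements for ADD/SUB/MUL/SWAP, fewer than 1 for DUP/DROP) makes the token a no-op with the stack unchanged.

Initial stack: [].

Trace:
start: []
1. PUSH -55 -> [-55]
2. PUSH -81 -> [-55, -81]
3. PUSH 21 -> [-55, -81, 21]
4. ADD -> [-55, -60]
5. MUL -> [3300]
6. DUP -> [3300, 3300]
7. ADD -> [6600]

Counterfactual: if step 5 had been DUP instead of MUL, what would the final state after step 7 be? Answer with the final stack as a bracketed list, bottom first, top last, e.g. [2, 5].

[-55, -60, -120]

(re-executing from step 5 with the substitution; state before step 5: [-55, -60])
5. DUP -> [-55, -60, -60]
6. DUP -> [-55, -60, -60, -60]
7. ADD -> [-55, -60, -120]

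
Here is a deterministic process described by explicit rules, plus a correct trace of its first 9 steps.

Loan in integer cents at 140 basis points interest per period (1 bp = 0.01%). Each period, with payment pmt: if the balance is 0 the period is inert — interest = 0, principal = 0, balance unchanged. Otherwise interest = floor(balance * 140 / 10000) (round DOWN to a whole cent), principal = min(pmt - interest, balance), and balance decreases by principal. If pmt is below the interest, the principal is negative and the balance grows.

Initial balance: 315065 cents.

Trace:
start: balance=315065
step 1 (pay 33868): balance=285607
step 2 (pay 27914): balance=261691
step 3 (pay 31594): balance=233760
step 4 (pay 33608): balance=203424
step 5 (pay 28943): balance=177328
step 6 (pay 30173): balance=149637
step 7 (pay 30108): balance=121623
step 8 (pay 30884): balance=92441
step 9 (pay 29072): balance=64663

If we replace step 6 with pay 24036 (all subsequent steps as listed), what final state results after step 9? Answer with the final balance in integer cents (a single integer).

(re-executing from step 6 with the substitution; state before step 6: balance=177328)
step 6 (pay 24036): balance=155774
step 7 (pay 30108): balance=127846
step 8 (pay 30884): balance=98751
step 9 (pay 29072): balance=71061

71061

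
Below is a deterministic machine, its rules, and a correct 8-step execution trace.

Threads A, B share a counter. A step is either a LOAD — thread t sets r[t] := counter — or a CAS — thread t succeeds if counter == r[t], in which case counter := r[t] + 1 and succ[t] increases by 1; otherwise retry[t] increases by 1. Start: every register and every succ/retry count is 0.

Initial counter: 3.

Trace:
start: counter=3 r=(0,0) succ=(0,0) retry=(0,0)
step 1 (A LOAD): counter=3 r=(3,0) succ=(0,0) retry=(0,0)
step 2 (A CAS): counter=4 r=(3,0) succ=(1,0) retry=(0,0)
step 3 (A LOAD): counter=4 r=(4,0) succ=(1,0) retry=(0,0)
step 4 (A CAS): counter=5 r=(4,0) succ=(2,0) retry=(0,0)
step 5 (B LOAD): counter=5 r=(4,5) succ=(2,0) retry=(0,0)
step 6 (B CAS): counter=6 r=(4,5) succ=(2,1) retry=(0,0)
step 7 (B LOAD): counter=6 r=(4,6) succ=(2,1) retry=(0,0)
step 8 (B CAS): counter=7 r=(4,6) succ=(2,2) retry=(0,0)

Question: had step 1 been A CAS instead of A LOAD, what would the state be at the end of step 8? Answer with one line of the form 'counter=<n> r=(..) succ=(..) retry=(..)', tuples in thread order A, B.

counter=6 r=(3,5) succ=(1,2) retry=(2,0)

(re-executing from step 1 with the substitution; state before step 1: counter=3 r=(0,0) succ=(0,0) retry=(0,0))
step 1 (A CAS): counter=3 r=(0,0) succ=(0,0) retry=(1,0)
step 2 (A CAS): counter=3 r=(0,0) succ=(0,0) retry=(2,0)
step 3 (A LOAD): counter=3 r=(3,0) succ=(0,0) retry=(2,0)
step 4 (A CAS): counter=4 r=(3,0) succ=(1,0) retry=(2,0)
step 5 (B LOAD): counter=4 r=(3,4) succ=(1,0) retry=(2,0)
step 6 (B CAS): counter=5 r=(3,4) succ=(1,1) retry=(2,0)
step 7 (B LOAD): counter=5 r=(3,5) succ=(1,1) retry=(2,0)
step 8 (B CAS): counter=6 r=(3,5) succ=(1,2) retry=(2,0)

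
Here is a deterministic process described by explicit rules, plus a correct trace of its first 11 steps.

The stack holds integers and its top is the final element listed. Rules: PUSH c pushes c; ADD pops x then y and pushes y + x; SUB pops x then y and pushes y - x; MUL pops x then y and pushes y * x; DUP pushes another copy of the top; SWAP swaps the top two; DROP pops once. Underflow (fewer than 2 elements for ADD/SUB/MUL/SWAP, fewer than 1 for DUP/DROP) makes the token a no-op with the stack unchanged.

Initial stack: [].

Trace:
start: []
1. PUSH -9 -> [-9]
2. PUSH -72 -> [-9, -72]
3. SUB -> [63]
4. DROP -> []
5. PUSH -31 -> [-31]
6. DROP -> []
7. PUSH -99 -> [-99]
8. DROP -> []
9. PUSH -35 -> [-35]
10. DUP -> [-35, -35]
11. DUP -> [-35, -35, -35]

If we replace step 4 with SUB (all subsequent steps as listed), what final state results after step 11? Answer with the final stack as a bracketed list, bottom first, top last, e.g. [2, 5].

[63, -35, -35, -35]

(re-executing from step 4 with the substitution; state before step 4: [63])
4. SUB -> [63]
5. PUSH -31 -> [63, -31]
6. DROP -> [63]
7. PUSH -99 -> [63, -99]
8. DROP -> [63]
9. PUSH -35 -> [63, -35]
10. DUP -> [63, -35, -35]
11. DUP -> [63, -35, -35, -35]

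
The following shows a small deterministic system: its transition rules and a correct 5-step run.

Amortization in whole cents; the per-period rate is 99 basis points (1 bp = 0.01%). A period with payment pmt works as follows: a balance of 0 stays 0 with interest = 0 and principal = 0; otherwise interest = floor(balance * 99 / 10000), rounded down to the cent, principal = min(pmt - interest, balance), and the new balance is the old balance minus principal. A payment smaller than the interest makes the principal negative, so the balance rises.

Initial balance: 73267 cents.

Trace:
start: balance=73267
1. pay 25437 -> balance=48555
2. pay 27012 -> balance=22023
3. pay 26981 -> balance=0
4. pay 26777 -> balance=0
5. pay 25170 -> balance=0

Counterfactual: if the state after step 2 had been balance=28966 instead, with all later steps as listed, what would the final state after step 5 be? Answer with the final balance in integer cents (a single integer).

state after step 2 := balance=28966
3. pay 26981 -> balance=2271
4. pay 26777 -> balance=0
5. pay 25170 -> balance=0

0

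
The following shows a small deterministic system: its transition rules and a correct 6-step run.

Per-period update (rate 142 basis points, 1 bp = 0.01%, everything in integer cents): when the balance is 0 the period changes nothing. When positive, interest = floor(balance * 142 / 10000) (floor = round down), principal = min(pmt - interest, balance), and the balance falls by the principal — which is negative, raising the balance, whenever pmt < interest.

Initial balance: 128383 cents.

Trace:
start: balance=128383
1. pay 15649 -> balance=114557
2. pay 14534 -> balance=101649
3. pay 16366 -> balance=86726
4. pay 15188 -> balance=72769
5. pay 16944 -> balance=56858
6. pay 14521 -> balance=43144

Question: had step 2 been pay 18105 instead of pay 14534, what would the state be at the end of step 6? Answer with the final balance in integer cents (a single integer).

(re-executing from step 2 with the substitution; state before step 2: balance=114557)
2. pay 18105 -> balance=98078
3. pay 16366 -> balance=83104
4. pay 15188 -> balance=69096
5. pay 16944 -> balance=53133
6. pay 14521 -> balance=39366

39366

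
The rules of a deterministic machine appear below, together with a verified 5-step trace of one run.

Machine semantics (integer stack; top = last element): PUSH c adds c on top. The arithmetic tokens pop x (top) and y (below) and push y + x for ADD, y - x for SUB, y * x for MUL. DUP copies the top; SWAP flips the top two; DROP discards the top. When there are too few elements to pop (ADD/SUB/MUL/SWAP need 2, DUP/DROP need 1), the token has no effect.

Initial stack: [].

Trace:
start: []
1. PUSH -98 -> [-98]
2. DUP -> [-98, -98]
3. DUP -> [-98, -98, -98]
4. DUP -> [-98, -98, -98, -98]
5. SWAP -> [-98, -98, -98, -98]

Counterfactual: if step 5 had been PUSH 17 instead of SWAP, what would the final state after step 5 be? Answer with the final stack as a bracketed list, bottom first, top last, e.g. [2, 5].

(re-executing from step 5 with the substitution; state before step 5: [-98, -98, -98, -98])
5. PUSH 17 -> [-98, -98, -98, -98, 17]

[-98, -98, -98, -98, 17]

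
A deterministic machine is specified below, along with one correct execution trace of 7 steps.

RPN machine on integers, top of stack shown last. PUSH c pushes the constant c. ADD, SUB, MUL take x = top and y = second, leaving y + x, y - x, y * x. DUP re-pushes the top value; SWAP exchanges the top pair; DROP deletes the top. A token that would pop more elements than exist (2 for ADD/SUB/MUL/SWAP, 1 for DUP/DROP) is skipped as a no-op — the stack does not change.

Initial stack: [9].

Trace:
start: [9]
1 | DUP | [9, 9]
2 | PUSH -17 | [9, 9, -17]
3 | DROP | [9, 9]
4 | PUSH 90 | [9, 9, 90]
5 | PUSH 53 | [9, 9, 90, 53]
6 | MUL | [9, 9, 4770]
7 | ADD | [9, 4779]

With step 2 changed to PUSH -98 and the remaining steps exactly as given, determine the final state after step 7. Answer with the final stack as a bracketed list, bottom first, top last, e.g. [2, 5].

[9, 4779]

(re-executing from step 2 with the substitution; state before step 2: [9, 9])
2 | PUSH -98 | [9, 9, -98]
3 | DROP | [9, 9]
4 | PUSH 90 | [9, 9, 90]
5 | PUSH 53 | [9, 9, 90, 53]
6 | MUL | [9, 9, 4770]
7 | ADD | [9, 4779]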